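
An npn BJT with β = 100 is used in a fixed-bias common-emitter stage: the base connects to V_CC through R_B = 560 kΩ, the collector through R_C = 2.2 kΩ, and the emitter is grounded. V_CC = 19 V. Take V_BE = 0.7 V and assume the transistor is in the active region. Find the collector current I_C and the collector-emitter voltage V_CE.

I_C ≈ 3.3 mA, V_CE ≈ 12 V

Base loop: V_CC = I_B·R_B + V_BE, so I_B = (19 − 0.7)/560 kΩ = 0.0327 mA.
In the active region I_C = β·I_B = 100 × 0.0327 = 3.27 mA.
Collector loop: V_CE = V_CC − I_C·R_C = 19 − 3.27×2.2 = 11.8 V.
Since V_CE = 11.8 V > V_CE(sat) ≈ 0.2 V, the transistor is in the active region as assumed.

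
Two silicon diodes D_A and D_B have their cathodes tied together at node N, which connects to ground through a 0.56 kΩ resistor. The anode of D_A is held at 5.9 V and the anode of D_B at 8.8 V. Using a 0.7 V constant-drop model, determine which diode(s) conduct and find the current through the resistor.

Only D_B conducts; I_R ≈ 14 mA

Assume both conduct. Then node N would need to be at both 5.9−0.7 = 5.2 V and 8.8−0.7 = 8.1 V, which is impossible.
Assume only D_B conducts: V_N = 8.8 − 0.7 = 8.1 V, so I_R = 8.1/0.56 = 14.5 mA.
Check D_A: its anode-to-cathode voltage is 5.9 − 8.1 = -2.2 V < 0.7 V, so it is off. The assumption is consistent.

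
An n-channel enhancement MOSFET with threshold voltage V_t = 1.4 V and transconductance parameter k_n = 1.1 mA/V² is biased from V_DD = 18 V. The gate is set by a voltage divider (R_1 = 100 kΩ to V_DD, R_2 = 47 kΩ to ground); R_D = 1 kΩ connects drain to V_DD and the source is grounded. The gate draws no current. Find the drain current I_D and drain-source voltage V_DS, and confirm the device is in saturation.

I_D ≈ 10 mA, V_DS ≈ 7.6 V

V_G = V_DD·R_2/(R_1+R_2) = 18×47/147 = 5.76 V. With the source grounded, V_GS = V_G = 5.76 V.
Assume saturation: I_D = (k_n/2)(V_GS − V_t)² = (1.1/2)×(5.76 − 1.4)² = 0.55×4.36² = 10.4 mA.
V_DS = V_DD − I_D·R_D = 18 − 10.4×1 = 7.57 V.
Saturation requires V_DS ≥ V_GS − V_t = 4.36 V; 7.57 ≥ 4.36 ✓.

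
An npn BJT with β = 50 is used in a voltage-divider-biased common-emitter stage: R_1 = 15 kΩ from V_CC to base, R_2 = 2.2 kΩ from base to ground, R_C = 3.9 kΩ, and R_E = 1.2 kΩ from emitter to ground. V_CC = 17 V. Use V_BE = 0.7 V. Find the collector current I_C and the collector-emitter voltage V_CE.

I_C ≈ 1.2 mA, V_CE ≈ 11 V

Thevenize the base divider: V_Th = V_CC·R_2/(R_1+R_2) = 17×2.2/17.2 = 2.17 V, R_Th = R_1‖R_2 = 1.92 kΩ.
Base-emitter loop: V_Th = I_B·R_Th + V_BE + (β+1)I_B·R_E, so I_B = (2.17 − 0.7) / (1.92 + 51×1.2) = 0.0234 mA.
I_C = β·I_B = 50×0.0234 = 1.17 mA, and I_E = (β+1)I_B = 1.19 mA.
V_CE = V_CC − I_C·R_C − I_E·R_E = 17 − 1.17×3.9 − 1.19×1.2 = 11 V.
V_CE = 11 V > 0.2 V confirms active-region operation.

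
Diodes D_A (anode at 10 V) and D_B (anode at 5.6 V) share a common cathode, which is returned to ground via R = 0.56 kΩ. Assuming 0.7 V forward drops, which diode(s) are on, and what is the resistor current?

Only D_A conducts; I_R ≈ 17 mA

Assume both conduct. Then node N would need to be at both 10−0.7 = 9.3 V and 5.6−0.7 = 4.9 V, which is impossible.
Assume only D_A conducts: V_N = 10 − 0.7 = 9.3 V, so I_R = 9.3/0.56 = 16.6 mA.
Check D_B: its anode-to-cathode voltage is 5.6 − 9.3 = -3.7 V < 0.7 V, so it is off. The assumption is consistent.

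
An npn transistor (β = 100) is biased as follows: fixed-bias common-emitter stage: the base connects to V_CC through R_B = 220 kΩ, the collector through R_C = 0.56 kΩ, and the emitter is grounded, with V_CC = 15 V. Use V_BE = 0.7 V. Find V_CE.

Base loop: V_CC = I_B·R_B + V_BE, so I_B = (15 − 0.7)/220 kΩ = 0.065 mA.
In the active region I_C = β·I_B = 100 × 0.065 = 6.5 mA.
Collector loop: V_CE = V_CC − I_C·R_C = 15 − 6.5×0.56 = 11.4 V.
Since V_CE = 11.4 V > V_CE(sat) ≈ 0.2 V, the transistor is in the active region as assumed.

V_CE ≈ 11 V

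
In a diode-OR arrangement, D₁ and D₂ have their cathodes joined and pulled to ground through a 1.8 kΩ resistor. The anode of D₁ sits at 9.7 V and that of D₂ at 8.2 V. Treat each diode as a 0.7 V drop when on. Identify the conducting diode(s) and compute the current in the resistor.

Assume both conduct. Then node N would need to be at both 9.7−0.7 = 9 V and 8.2−0.7 = 7.5 V, which is impossible.
Assume only D₁ conducts: V_N = 9.7 − 0.7 = 9 V, so I_R = 9/1.8 = 5 mA.
Check D₂: its anode-to-cathode voltage is 8.2 − 9 = -0.8 V < 0.7 V, so it is off. The assumption is consistent.

Only D₁ conducts; I_R ≈ 5 mA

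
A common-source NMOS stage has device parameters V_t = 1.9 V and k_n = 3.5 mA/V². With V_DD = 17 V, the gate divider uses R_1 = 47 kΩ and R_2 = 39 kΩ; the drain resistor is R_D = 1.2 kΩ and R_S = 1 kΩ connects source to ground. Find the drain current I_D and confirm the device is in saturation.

I_D ≈ 4.3 mA

V_G = V_DD·R_2/(R_1+R_2) = 17×39/86 = 7.71 V.
Assume saturation: I_D = (k_n/2)(V_GS − V_t)² with V_GS = V_G − I_D·R_S = 7.71 − 1·I_D.
Substituting gives 1.75·I_D² − 21.3·I_D + 59.1 = 0, with roots I_D = 4.25 or 7.94 mA.
The root I_D = 7.94 mA gives V_GS = -0.23 V ≤ V_t, so take I_D = 4.25 mA.
Then V_GS = 3.46 V and V_DS = V_DD − I_D(R_D+R_S) = 17 − 4.25×2.2 = 7.65 V.
Saturation requires V_DS ≥ V_GS − V_t = 1.56 V; 7.65 ≥ 1.56 ✓.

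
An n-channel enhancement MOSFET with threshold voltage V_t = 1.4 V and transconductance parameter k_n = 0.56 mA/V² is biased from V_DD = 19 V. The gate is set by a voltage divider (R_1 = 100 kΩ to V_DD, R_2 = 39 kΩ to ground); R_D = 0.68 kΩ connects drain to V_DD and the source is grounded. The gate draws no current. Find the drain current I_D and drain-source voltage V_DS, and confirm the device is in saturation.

I_D ≈ 4.3 mA, V_DS ≈ 16 V

V_G = V_DD·R_2/(R_1+R_2) = 19×39/139 = 5.33 V. With the source grounded, V_GS = V_G = 5.33 V.
Assume saturation: I_D = (k_n/2)(V_GS − V_t)² = (0.56/2)×(5.33 − 1.4)² = 0.28×3.93² = 4.33 mA.
V_DS = V_DD − I_D·R_D = 19 − 4.33×0.68 = 16.1 V.
Saturation requires V_DS ≥ V_GS − V_t = 3.93 V; 16.1 ≥ 3.93 ✓.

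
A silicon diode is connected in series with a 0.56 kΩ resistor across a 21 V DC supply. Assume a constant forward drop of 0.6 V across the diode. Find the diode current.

I ≈ 36 mA

KVL around the loop: 21 = V_D + I·R = 0.6 + I × 0.56 kΩ.
So I = (21 − 0.6) / 0.56 kΩ = 20.4 / 0.56 = 36.4 mA.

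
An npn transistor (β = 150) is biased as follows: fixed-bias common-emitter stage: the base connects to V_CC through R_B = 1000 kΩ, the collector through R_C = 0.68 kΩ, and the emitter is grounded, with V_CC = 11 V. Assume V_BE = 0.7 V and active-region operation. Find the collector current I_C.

Base loop: V_CC = I_B·R_B + V_BE, so I_B = (11 − 0.7)/1000 kΩ = 0.0103 mA.
In the active region I_C = β·I_B = 150 × 0.0103 = 1.54 mA.
Collector loop: V_CE = V_CC − I_C·R_C = 11 − 1.54×0.68 = 9.95 V.
Since V_CE = 9.95 V > V_CE(sat) ≈ 0.2 V, the transistor is in the active region as assumed.

I_C ≈ 1.5 mA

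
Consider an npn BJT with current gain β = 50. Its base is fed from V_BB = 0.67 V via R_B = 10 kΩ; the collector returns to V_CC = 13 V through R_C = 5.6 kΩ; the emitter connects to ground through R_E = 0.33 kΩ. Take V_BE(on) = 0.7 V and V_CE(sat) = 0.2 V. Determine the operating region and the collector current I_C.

V_BB = 0.67 V ≤ V_BE(on) = 0.7 V, so the base-emitter junction is not forward biased.
The transistor is in cutoff: I_B = I_C = 0.

cutoff; I_C ≈ 0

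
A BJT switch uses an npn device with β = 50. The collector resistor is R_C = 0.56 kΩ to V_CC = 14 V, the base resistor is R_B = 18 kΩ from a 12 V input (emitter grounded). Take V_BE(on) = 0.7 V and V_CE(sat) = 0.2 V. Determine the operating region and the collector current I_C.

saturation; I_C ≈ 25 mA

Assume active: I_B = (12 − 0.7)/18 = 0.628 mA, giving I_C = β·I_B = 31.4 mA.
But then V_CE = 14 − 31.4×0.56 = -3.58 V < V_CE(sat) = 0.2 V — impossible in the active region.
So the transistor is saturated. With V_CE = 0.2 V, I_C = (V_CC − 0.2)/R_C = 13.8/0.56 = 24.6 mA.
Check: β·I_B = 31.4 mA > I_C = 24.6 mA, confirming saturation.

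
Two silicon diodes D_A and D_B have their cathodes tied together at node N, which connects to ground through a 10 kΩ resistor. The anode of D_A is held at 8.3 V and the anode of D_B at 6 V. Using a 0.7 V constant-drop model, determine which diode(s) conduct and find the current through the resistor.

Assume both conduct. Then node N would need to be at both 8.3−0.7 = 7.6 V and 6−0.7 = 5.3 V, which is impossible.
Assume only D_A conducts: V_N = 8.3 − 0.7 = 7.6 V, so I_R = 7.6/10 = 0.76 mA.
Check D_B: its anode-to-cathode voltage is 6 − 7.6 = -1.6 V < 0.7 V, so it is off. The assumption is consistent.

Only D_A conducts; I_R ≈ 0.76 mA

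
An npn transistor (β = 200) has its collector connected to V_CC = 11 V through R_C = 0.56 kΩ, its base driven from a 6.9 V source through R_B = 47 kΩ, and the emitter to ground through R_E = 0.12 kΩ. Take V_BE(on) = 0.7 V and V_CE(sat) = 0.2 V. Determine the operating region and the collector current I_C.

saturation; I_C ≈ 16 mA

Assume active: I_B = (6.9 − 0.7)/(47 + 201×0.12) = 0.0872 mA, I_C = β·I_B = 17.4 mA.
Then V_CE = 11 − 17.4×0.56 − 17.5×0.12 = -0.866 V < 0.2 V — the active assumption fails.
Re-solve with V_CE = 0.2 V. KCL at the emitter: V_E/R_E = (V_BB−0.7−V_E)/R_B + (V_CC−0.2−V_E)/R_C, giving V_E = 1.91 V.
I_C = (V_CC − 0.2 − V_E)/R_C = (10.8 − 1.91)/0.56 = 15.9 mA.
Check: I_B = (6.2 − 1.91)/47 = 0.0912 mA, and β·I_B = 18.2 mA > I_C, confirming saturation.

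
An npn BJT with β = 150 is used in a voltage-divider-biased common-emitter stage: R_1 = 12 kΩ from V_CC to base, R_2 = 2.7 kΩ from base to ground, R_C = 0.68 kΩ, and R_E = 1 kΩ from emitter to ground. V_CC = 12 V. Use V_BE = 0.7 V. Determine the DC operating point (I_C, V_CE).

I_C ≈ 1.5 mA, V_CE ≈ 9.5 V

Thevenize the base divider: V_Th = V_CC·R_2/(R_1+R_2) = 12×2.7/14.7 = 2.2 V, R_Th = R_1‖R_2 = 2.2 kΩ.
Base-emitter loop: V_Th = I_B·R_Th + V_BE + (β+1)I_B·R_E, so I_B = (2.2 − 0.7) / (2.2 + 151×1) = 0.00982 mA.
I_C = β·I_B = 150×0.00982 = 1.47 mA, and I_E = (β+1)I_B = 1.48 mA.
V_CE = V_CC − I_C·R_C − I_E·R_E = 12 − 1.47×0.68 − 1.48×1 = 9.52 V.
V_CE = 9.52 V > 0.2 V confirms active-region operation.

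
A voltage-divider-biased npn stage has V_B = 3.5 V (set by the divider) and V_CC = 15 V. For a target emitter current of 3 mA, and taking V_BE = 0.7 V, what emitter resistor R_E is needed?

V_E = V_B − V_BE = 3.5 − 0.7 = 2.8 V.
R_E = V_E / I_E = 2.8 / 3 = 0.933 kΩ.

R_E ≈ 0.93 kΩ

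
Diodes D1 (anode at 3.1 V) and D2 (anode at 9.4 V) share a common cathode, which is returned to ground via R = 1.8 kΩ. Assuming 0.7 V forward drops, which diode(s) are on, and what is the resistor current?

Only D2 conducts; I_R ≈ 4.8 mA

Assume both conduct. Then node N would need to be at both 3.1−0.7 = 2.4 V and 9.4−0.7 = 8.7 V, which is impossible.
Assume only D2 conducts: V_N = 9.4 − 0.7 = 8.7 V, so I_R = 8.7/1.8 = 4.83 mA.
Check D1: its anode-to-cathode voltage is 3.1 − 8.7 = -5.6 V < 0.7 V, so it is off. The assumption is consistent.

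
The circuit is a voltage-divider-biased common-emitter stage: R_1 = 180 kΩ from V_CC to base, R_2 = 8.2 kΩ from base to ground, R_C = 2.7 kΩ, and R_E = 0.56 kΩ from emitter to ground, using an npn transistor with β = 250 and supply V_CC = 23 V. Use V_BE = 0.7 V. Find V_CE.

Thevenize the base divider: V_Th = V_CC·R_2/(R_1+R_2) = 23×8.2/188 = 1 V, R_Th = R_1‖R_2 = 7.84 kΩ.
Base-emitter loop: V_Th = I_B·R_Th + V_BE + (β+1)I_B·R_E, so I_B = (1 − 0.7) / (7.84 + 251×0.56) = 0.00204 mA.
I_C = β·I_B = 250×0.00204 = 0.509 mA, and I_E = (β+1)I_B = 0.511 mA.
V_CE = V_CC − I_C·R_C − I_E·R_E = 23 − 0.509×2.7 − 0.511×0.56 = 21.3 V.
V_CE = 21.3 V > 0.2 V confirms active-region operation.

V_CE ≈ 21 V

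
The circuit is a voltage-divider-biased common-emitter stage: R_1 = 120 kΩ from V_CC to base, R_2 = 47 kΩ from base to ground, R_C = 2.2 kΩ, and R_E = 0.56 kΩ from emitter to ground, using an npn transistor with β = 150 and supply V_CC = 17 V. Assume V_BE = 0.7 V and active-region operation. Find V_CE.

V_CE ≈ 2.7 V

Thevenize the base divider: V_Th = V_CC·R_2/(R_1+R_2) = 17×47/167 = 4.78 V, R_Th = R_1‖R_2 = 33.8 kΩ.
Base-emitter loop: V_Th = I_B·R_Th + V_BE + (β+1)I_B·R_E, so I_B = (4.78 − 0.7) / (33.8 + 151×0.56) = 0.0345 mA.
I_C = β·I_B = 150×0.0345 = 5.18 mA, and I_E = (β+1)I_B = 5.21 mA.
V_CE = V_CC − I_C·R_C − I_E·R_E = 17 − 5.18×2.2 − 5.21×0.56 = 2.69 V.
V_CE = 2.69 V > 0.2 V confirms active-region operation.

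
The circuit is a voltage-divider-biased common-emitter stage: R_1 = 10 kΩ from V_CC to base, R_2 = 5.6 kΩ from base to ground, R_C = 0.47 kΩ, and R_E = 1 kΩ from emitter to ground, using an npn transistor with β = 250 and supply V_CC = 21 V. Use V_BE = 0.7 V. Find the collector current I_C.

Thevenize the base divider: V_Th = V_CC·R_2/(R_1+R_2) = 21×5.6/15.6 = 7.54 V, R_Th = R_1‖R_2 = 3.59 kΩ.
Base-emitter loop: V_Th = I_B·R_Th + V_BE + (β+1)I_B·R_E, so I_B = (7.54 − 0.7) / (3.59 + 251×1) = 0.0269 mA.
I_C = β·I_B = 250×0.0269 = 6.72 mA, and I_E = (β+1)I_B = 6.74 mA.
V_CE = V_CC − I_C·R_C − I_E·R_E = 21 − 6.72×0.47 − 6.74×1 = 11.1 V.
V_CE = 11.1 V > 0.2 V confirms active-region operation.

I_C ≈ 6.7 mA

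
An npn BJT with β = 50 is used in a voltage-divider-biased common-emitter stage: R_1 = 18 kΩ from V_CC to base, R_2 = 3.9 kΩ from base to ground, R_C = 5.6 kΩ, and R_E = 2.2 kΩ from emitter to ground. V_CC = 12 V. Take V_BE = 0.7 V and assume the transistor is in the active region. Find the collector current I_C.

Thevenize the base divider: V_Th = V_CC·R_2/(R_1+R_2) = 12×3.9/21.9 = 2.14 V, R_Th = R_1‖R_2 = 3.21 kΩ.
Base-emitter loop: V_Th = I_B·R_Th + V_BE + (β+1)I_B·R_E, so I_B = (2.14 − 0.7) / (3.21 + 51×2.2) = 0.0125 mA.
I_C = β·I_B = 50×0.0125 = 0.623 mA, and I_E = (β+1)I_B = 0.635 mA.
V_CE = V_CC − I_C·R_C − I_E·R_E = 12 − 0.623×5.6 − 0.635×2.2 = 7.12 V.
V_CE = 7.12 V > 0.2 V confirms active-region operation.

I_C ≈ 0.62 mA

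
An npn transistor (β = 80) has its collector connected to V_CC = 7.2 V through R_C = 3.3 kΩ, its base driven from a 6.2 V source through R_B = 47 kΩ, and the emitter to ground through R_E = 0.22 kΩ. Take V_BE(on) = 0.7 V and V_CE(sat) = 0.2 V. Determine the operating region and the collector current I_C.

saturation; I_C ≈ 2 mA

Assume active: I_B = (6.2 − 0.7)/(47 + 81×0.22) = 0.0849 mA, I_C = β·I_B = 6.79 mA.
Then V_CE = 7.2 − 6.79×3.3 − 6.87×0.22 = -16.7 V < 0.2 V — the active assumption fails.
Re-solve with V_CE = 0.2 V. KCL at the emitter: V_E/R_E = (V_BB−0.7−V_E)/R_B + (V_CC−0.2−V_E)/R_C, giving V_E = 0.46 V.
I_C = (V_CC − 0.2 − V_E)/R_C = (7 − 0.46)/3.3 = 1.98 mA.
Check: I_B = (5.5 − 0.46)/47 = 0.107 mA, and β·I_B = 8.58 mA > I_C, confirming saturation.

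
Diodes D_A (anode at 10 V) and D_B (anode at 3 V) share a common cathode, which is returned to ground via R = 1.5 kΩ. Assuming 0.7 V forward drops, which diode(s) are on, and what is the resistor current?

Only D_A conducts; I_R ≈ 6.2 mA

Assume both conduct. Then node N would need to be at both 10−0.7 = 9.3 V and 3−0.7 = 2.3 V, which is impossible.
Assume only D_A conducts: V_N = 10 − 0.7 = 9.3 V, so I_R = 9.3/1.5 = 6.2 mA.
Check D_B: its anode-to-cathode voltage is 3 − 9.3 = -6.3 V < 0.7 V, so it is off. The assumption is consistent.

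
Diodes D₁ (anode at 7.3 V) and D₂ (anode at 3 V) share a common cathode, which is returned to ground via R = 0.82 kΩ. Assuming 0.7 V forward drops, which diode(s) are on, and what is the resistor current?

Only D₁ conducts; I_R ≈ 8 mA

Assume both conduct. Then node N would need to be at both 7.3−0.7 = 6.6 V and 3−0.7 = 2.3 V, which is impossible.
Assume only D₁ conducts: V_N = 7.3 − 0.7 = 6.6 V, so I_R = 6.6/0.82 = 8.05 mA.
Check D₂: its anode-to-cathode voltage is 3 − 6.6 = -3.6 V < 0.7 V, so it is off. The assumption is consistent.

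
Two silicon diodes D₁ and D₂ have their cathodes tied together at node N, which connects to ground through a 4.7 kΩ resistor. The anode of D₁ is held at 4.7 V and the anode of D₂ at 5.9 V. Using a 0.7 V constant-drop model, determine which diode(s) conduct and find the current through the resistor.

Only D₂ conducts; I_R ≈ 1.1 mA

Assume both conduct. Then node N would need to be at both 4.7−0.7 = 4 V and 5.9−0.7 = 5.2 V, which is impossible.
Assume only D₂ conducts: V_N = 5.9 − 0.7 = 5.2 V, so I_R = 5.2/4.7 = 1.11 mA.
Check D₁: its anode-to-cathode voltage is 4.7 − 5.2 = -0.5 V < 0.7 V, so it is off. The assumption is consistent.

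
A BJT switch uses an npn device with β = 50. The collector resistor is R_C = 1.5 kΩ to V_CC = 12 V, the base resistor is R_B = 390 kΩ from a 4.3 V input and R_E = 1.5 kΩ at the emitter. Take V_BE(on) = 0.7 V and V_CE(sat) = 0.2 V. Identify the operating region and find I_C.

Assume active. Base-emitter loop: I_B = (V_BB − V_BE)/(R_B + (β+1)R_E) = (4.3 − 0.7)/(390 + 51×1.5) = 0.00772 mA.
I_C = β·I_B = 50×0.00772 = 0.386 mA.
V_CE = V_CC − I_C·R_C − I_E·R_E = 12 − 0.386×1.5 − 0.394×1.5 = 10.8 V > V_CE(sat), so the active-region assumption holds.

active; I_C ≈ 0.39 mA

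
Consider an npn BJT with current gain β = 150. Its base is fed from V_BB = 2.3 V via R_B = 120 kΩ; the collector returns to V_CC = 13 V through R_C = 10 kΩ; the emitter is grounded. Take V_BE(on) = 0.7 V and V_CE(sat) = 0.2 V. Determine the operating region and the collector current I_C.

saturation; I_C ≈ 1.3 mA

Assume active: I_B = (2.3 − 0.7)/120 = 0.0133 mA, giving I_C = β·I_B = 2 mA.
But then V_CE = 13 − 2×10 = -7 V < V_CE(sat) = 0.2 V — impossible in the active region.
So the transistor is saturated. With V_CE = 0.2 V, I_C = (V_CC − 0.2)/R_C = 12.8/10 = 1.28 mA.
Check: β·I_B = 2 mA > I_C = 1.28 mA, confirming saturation.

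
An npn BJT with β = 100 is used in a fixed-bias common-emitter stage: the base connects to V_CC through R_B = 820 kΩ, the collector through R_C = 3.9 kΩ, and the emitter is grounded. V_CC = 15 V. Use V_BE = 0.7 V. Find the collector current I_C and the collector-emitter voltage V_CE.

Base loop: V_CC = I_B·R_B + V_BE, so I_B = (15 − 0.7)/820 kΩ = 0.0174 mA.
In the active region I_C = β·I_B = 100 × 0.0174 = 1.74 mA.
Collector loop: V_CE = V_CC − I_C·R_C = 15 − 1.74×3.9 = 8.2 V.
Since V_CE = 8.2 V > V_CE(sat) ≈ 0.2 V, the transistor is in the active region as assumed.

I_C ≈ 1.7 mA, V_CE ≈ 8.2 V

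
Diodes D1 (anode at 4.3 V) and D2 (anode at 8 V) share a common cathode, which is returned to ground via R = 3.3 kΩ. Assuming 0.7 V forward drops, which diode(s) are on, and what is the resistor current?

Only D2 conducts; I_R ≈ 2.2 mA

Assume both conduct. Then node N would need to be at both 4.3−0.7 = 3.6 V and 8−0.7 = 7.3 V, which is impossible.
Assume only D2 conducts: V_N = 8 − 0.7 = 7.3 V, so I_R = 7.3/3.3 = 2.21 mA.
Check D1: its anode-to-cathode voltage is 4.3 − 7.3 = -3 V < 0.7 V, so it is off. The assumption is consistent.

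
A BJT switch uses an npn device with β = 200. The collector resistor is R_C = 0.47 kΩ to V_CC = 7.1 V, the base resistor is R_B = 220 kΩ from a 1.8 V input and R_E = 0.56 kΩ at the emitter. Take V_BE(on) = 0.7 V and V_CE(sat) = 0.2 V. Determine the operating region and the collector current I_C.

active; I_C ≈ 0.66 mA

Assume active. Base-emitter loop: I_B = (V_BB − V_BE)/(R_B + (β+1)R_E) = (1.8 − 0.7)/(220 + 201×0.56) = 0.00331 mA.
I_C = β·I_B = 200×0.00331 = 0.662 mA.
V_CE = V_CC − I_C·R_C − I_E·R_E = 7.1 − 0.662×0.47 − 0.665×0.56 = 6.42 V > V_CE(sat), so the active-region assumption holds.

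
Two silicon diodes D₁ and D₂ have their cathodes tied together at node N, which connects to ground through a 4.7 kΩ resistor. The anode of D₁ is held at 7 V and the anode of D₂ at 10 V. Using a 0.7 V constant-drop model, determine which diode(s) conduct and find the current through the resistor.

Only D₂ conducts; I_R ≈ 2 mA

Assume both conduct. Then node N would need to be at both 7−0.7 = 6.3 V and 10−0.7 = 9.3 V, which is impossible.
Assume only D₂ conducts: V_N = 10 − 0.7 = 9.3 V, so I_R = 9.3/4.7 = 1.98 mA.
Check D₁: its anode-to-cathode voltage is 7 − 9.3 = -2.3 V < 0.7 V, so it is off. The assumption is consistent.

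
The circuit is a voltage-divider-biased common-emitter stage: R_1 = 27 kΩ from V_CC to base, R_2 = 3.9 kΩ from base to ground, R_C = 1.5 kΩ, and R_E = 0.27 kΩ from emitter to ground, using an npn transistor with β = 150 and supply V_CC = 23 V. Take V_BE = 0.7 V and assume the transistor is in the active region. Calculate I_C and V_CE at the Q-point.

I_C ≈ 7.5 mA, V_CE ≈ 9.7 V

Thevenize the base divider: V_Th = V_CC·R_2/(R_1+R_2) = 23×3.9/30.9 = 2.9 V, R_Th = R_1‖R_2 = 3.41 kΩ.
Base-emitter loop: V_Th = I_B·R_Th + V_BE + (β+1)I_B·R_E, so I_B = (2.9 − 0.7) / (3.41 + 151×0.27) = 0.0499 mA.
I_C = β·I_B = 150×0.0499 = 7.48 mA, and I_E = (β+1)I_B = 7.53 mA.
V_CE = V_CC − I_C·R_C − I_E·R_E = 23 − 7.48×1.5 − 7.53×0.27 = 9.75 V.
V_CE = 9.75 V > 0.2 V confirms active-region operation.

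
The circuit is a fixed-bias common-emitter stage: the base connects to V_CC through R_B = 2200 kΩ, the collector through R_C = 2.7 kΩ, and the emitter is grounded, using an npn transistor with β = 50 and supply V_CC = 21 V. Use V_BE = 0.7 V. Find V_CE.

V_CE ≈ 20 V

Base loop: V_CC = I_B·R_B + V_BE, so I_B = (21 − 0.7)/2200 kΩ = 0.00923 mA.
In the active region I_C = β·I_B = 50 × 0.00923 = 0.461 mA.
Collector loop: V_CE = V_CC − I_C·R_C = 21 − 0.461×2.7 = 19.8 V.
Since V_CE = 19.8 V > V_CE(sat) ≈ 0.2 V, the transistor is in the active region as assumed.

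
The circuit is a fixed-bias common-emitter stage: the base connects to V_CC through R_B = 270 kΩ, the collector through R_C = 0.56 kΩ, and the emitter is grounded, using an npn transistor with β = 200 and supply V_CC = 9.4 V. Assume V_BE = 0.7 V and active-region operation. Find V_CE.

Base loop: V_CC = I_B·R_B + V_BE, so I_B = (9.4 − 0.7)/270 kΩ = 0.0322 mA.
In the active region I_C = β·I_B = 200 × 0.0322 = 6.44 mA.
Collector loop: V_CE = V_CC − I_C·R_C = 9.4 − 6.44×0.56 = 5.79 V.
Since V_CE = 5.79 V > V_CE(sat) ≈ 0.2 V, the transistor is in the active region as assumed.

V_CE ≈ 5.8 V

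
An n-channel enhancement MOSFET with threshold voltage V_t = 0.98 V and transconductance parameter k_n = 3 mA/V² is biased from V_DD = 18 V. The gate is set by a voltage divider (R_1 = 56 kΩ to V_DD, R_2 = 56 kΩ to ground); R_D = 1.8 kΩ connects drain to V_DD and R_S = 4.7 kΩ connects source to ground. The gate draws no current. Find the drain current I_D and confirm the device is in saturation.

I_D ≈ 1.5 mA

V_G = V_DD·R_2/(R_1+R_2) = 18×56/112 = 9 V.
Assume saturation: I_D = (k_n/2)(V_GS − V_t)² with V_GS = V_G − I_D·R_S = 9 − 4.7·I_D.
Substituting gives 33.1·I_D² − 114·I_D + 96.5 = 0, with roots I_D = 1.49 or 1.95 mA.
The root I_D = 1.95 mA gives V_GS = -0.16 V ≤ V_t, so take I_D = 1.49 mA.
Then V_GS = 1.98 V and V_DS = V_DD − I_D(R_D+R_S) = 18 − 1.49×6.5 = 8.29 V.
Saturation requires V_DS ≥ V_GS − V_t = 0.998 V; 8.29 ≥ 0.998 ✓.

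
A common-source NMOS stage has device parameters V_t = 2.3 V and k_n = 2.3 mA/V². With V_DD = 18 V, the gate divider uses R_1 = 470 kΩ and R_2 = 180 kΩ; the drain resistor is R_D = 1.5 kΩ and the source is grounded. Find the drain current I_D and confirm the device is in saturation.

V_G = V_DD·R_2/(R_1+R_2) = 18×180/650 = 4.98 V. With the source grounded, V_GS = V_G = 4.98 V.
Assume saturation: I_D = (k_n/2)(V_GS − V_t)² = (2.3/2)×(4.98 − 2.3)² = 1.15×2.68² = 8.29 mA.
V_DS = V_DD − I_D·R_D = 18 − 8.29×1.5 = 5.57 V.
Saturation requires V_DS ≥ V_GS − V_t = 2.68 V; 5.57 ≥ 2.68 ✓.

I_D ≈ 8.3 mA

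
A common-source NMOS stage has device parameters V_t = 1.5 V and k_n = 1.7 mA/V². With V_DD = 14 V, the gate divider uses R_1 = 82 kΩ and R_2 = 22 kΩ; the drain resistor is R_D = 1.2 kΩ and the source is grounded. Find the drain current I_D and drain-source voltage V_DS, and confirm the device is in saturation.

I_D ≈ 1.8 mA, V_DS ≈ 12 V

V_G = V_DD·R_2/(R_1+R_2) = 14×22/104 = 2.96 V. With the source grounded, V_GS = V_G = 2.96 V.
Assume saturation: I_D = (k_n/2)(V_GS − V_t)² = (1.7/2)×(2.96 − 1.5)² = 0.85×1.46² = 1.82 mA.
V_DS = V_DD − I_D·R_D = 14 − 1.82×1.2 = 11.8 V.
Saturation requires V_DS ≥ V_GS − V_t = 1.46 V; 11.8 ≥ 1.46 ✓.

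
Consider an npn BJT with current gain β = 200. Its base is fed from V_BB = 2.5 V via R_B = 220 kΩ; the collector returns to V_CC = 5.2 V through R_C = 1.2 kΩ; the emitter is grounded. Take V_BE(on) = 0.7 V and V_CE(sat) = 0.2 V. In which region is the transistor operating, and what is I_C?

active; I_C ≈ 1.6 mA

Assume active. Base-emitter loop: I_B = (V_BB − V_BE)/R_B = (2.5 − 0.7)/220 = 0.00818 mA.
I_C = β·I_B = 200×0.00818 = 1.64 mA.
V_CE = V_CC − I_C·R_C = 5.2 − 1.64×1.2 = 3.24 V > V_CE(sat), so the active-region assumption holds.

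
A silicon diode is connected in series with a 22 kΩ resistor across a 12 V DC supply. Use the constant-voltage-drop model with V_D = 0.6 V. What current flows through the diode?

I ≈ 0.52 mA

KVL around the loop: 12 = V_D + I·R = 0.6 + I × 22 kΩ.
So I = (12 − 0.6) / 22 kΩ = 11.4 / 22 = 0.518 mA.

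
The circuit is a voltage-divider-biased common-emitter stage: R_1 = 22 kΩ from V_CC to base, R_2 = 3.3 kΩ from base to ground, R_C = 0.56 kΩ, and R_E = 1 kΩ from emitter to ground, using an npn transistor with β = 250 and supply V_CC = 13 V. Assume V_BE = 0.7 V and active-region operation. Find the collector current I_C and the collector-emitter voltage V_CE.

Thevenize the base divider: V_Th = V_CC·R_2/(R_1+R_2) = 13×3.3/25.3 = 1.7 V, R_Th = R_1‖R_2 = 2.87 kΩ.
Base-emitter loop: V_Th = I_B·R_Th + V_BE + (β+1)I_B·R_E, so I_B = (1.7 − 0.7) / (2.87 + 251×1) = 0.00392 mA.
I_C = β·I_B = 250×0.00392 = 0.98 mA, and I_E = (β+1)I_B = 0.984 mA.
V_CE = V_CC − I_C·R_C − I_E·R_E = 13 − 0.98×0.56 − 0.984×1 = 11.5 V.
V_CE = 11.5 V > 0.2 V confirms active-region operation.

I_C ≈ 0.98 mA, V_CE ≈ 11 V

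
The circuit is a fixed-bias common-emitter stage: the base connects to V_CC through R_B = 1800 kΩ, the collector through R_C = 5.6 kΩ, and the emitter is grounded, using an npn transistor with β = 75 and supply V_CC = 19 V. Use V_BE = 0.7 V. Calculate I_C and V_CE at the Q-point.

I_C ≈ 0.76 mA, V_CE ≈ 15 V

Base loop: V_CC = I_B·R_B + V_BE, so I_B = (19 − 0.7)/1800 kΩ = 0.0102 mA.
In the active region I_C = β·I_B = 75 × 0.0102 = 0.763 mA.
Collector loop: V_CE = V_CC − I_C·R_C = 19 − 0.763×5.6 = 14.7 V.
Since V_CE = 14.7 V > V_CE(sat) ≈ 0.2 V, the transistor is in the active region as assumed.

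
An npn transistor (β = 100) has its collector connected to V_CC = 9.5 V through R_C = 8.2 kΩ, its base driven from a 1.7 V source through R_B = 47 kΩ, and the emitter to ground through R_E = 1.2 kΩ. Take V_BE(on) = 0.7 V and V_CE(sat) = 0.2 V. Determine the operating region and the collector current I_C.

active; I_C ≈ 0.59 mA

Assume active. Base-emitter loop: I_B = (V_BB − V_BE)/(R_B + (β+1)R_E) = (1.7 − 0.7)/(47 + 101×1.2) = 0.00595 mA.
I_C = β·I_B = 100×0.00595 = 0.595 mA.
V_CE = V_CC − I_C·R_C − I_E·R_E = 9.5 − 0.595×8.2 − 0.6×1.2 = 3.9 V > V_CE(sat), so the active-region assumption holds.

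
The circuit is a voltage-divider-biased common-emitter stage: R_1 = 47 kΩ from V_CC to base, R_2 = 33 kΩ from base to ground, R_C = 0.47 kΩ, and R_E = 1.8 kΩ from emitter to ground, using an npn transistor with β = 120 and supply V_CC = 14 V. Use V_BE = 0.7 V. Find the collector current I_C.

Thevenize the base divider: V_Th = V_CC·R_2/(R_1+R_2) = 14×33/80 = 5.78 V, R_Th = R_1‖R_2 = 19.4 kΩ.
Base-emitter loop: V_Th = I_B·R_Th + V_BE + (β+1)I_B·R_E, so I_B = (5.78 − 0.7) / (19.4 + 121×1.8) = 0.0214 mA.
I_C = β·I_B = 120×0.0214 = 2.57 mA, and I_E = (β+1)I_B = 2.59 mA.
V_CE = V_CC − I_C·R_C − I_E·R_E = 14 − 2.57×0.47 − 2.59×1.8 = 8.13 V.
V_CE = 8.13 V > 0.2 V confirms active-region operation.

I_C ≈ 2.6 mA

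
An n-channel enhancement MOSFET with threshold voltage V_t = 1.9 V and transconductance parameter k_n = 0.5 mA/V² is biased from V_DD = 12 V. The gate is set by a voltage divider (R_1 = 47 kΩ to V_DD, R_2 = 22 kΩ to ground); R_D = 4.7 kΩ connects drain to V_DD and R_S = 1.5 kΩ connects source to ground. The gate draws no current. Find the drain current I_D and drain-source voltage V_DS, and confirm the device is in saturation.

I_D ≈ 0.42 mA, V_DS ≈ 9.4 V

V_G = V_DD·R_2/(R_1+R_2) = 12×22/69 = 3.83 V.
Assume saturation: I_D = (k_n/2)(V_GS − V_t)² with V_GS = V_G − I_D·R_S = 3.83 − 1.5·I_D.
Substituting gives 0.562·I_D² − 2.44·I_D + 0.927 = 0, with roots I_D = 0.42 or 3.93 mA.
The root I_D = 3.93 mA gives V_GS = -2.06 V ≤ V_t, so take I_D = 0.42 mA.
Then V_GS = 3.2 V and V_DS = V_DD − I_D(R_D+R_S) = 12 − 0.42×6.2 = 9.4 V.
Saturation requires V_DS ≥ V_GS − V_t = 1.3 V; 9.4 ≥ 1.3 ✓.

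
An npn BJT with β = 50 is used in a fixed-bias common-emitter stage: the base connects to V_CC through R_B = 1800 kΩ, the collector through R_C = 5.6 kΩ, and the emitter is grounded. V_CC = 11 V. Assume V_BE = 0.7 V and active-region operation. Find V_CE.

Base loop: V_CC = I_B·R_B + V_BE, so I_B = (11 − 0.7)/1800 kΩ = 0.00572 mA.
In the active region I_C = β·I_B = 50 × 0.00572 = 0.286 mA.
Collector loop: V_CE = V_CC − I_C·R_C = 11 − 0.286×5.6 = 9.4 V.
Since V_CE = 9.4 V > V_CE(sat) ≈ 0.2 V, the transistor is in the active region as assumed.

V_CE ≈ 9.4 V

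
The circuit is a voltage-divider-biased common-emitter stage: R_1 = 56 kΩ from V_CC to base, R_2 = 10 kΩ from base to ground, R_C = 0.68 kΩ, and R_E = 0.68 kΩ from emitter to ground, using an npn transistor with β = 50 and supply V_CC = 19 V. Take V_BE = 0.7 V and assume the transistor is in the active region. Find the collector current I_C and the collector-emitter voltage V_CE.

I_C ≈ 2.5 mA, V_CE ≈ 16 V

Thevenize the base divider: V_Th = V_CC·R_2/(R_1+R_2) = 19×10/66 = 2.88 V, R_Th = R_1‖R_2 = 8.48 kΩ.
Base-emitter loop: V_Th = I_B·R_Th + V_BE + (β+1)I_B·R_E, so I_B = (2.88 − 0.7) / (8.48 + 51×0.68) = 0.0505 mA.
I_C = β·I_B = 50×0.0505 = 2.52 mA, and I_E = (β+1)I_B = 2.57 mA.
V_CE = V_CC − I_C·R_C − I_E·R_E = 19 − 2.52×0.68 − 2.57×0.68 = 15.5 V.
V_CE = 15.5 V > 0.2 V confirms active-region operation.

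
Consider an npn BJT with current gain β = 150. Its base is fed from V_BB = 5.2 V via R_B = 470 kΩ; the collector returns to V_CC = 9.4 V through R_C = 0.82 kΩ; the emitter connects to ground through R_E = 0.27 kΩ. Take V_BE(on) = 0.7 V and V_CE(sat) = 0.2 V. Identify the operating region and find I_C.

Assume active. Base-emitter loop: I_B = (V_BB − V_BE)/(R_B + (β+1)R_E) = (5.2 − 0.7)/(470 + 151×0.27) = 0.00881 mA.
I_C = β·I_B = 150×0.00881 = 1.32 mA.
V_CE = V_CC − I_C·R_C − I_E·R_E = 9.4 − 1.32×0.82 − 1.33×0.27 = 7.96 V > V_CE(sat), so the active-region assumption holds.

active; I_C ≈ 1.3 mA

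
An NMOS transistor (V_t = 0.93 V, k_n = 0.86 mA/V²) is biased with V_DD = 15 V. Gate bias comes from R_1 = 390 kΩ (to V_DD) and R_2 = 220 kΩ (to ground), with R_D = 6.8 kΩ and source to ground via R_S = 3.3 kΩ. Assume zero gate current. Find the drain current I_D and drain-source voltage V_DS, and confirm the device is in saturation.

V_G = V_DD·R_2/(R_1+R_2) = 15×220/610 = 5.41 V.
Assume saturation: I_D = (k_n/2)(V_GS − V_t)² with V_GS = V_G − I_D·R_S = 5.41 − 3.3·I_D.
Substituting gives 4.68·I_D² − 13.7·I_D + 8.63 = 0, with roots I_D = 0.915 or 2.01 mA.
The root I_D = 2.01 mA gives V_GS = -1.23 V ≤ V_t, so take I_D = 0.915 mA.
Then V_GS = 2.39 V and V_DS = V_DD − I_D(R_D+R_S) = 15 − 0.915×10.1 = 5.75 V.
Saturation requires V_DS ≥ V_GS − V_t = 1.46 V; 5.75 ≥ 1.46 ✓.

I_D ≈ 0.92 mA, V_DS ≈ 5.8 V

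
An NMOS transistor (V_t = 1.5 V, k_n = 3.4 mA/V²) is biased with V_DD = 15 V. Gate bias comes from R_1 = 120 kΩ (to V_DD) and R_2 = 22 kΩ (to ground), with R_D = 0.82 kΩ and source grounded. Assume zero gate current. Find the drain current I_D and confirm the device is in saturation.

V_G = V_DD·R_2/(R_1+R_2) = 15×22/142 = 2.32 V. With the source grounded, V_GS = V_G = 2.32 V.
Assume saturation: I_D = (k_n/2)(V_GS − V_t)² = (3.4/2)×(2.32 − 1.5)² = 1.7×0.824² = 1.15 mA.
V_DS = V_DD − I_D·R_D = 15 − 1.15×0.82 = 14.1 V.
Saturation requires V_DS ≥ V_GS − V_t = 0.824 V; 14.1 ≥ 0.824 ✓.

I_D ≈ 1.2 mA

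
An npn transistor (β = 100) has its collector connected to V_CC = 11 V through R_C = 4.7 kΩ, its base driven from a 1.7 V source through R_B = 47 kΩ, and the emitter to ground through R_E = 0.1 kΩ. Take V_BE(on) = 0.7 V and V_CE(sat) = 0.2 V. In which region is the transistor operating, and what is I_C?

Assume active. Base-emitter loop: I_B = (V_BB − V_BE)/(R_B + (β+1)R_E) = (1.7 − 0.7)/(47 + 101×0.1) = 0.0175 mA.
I_C = β·I_B = 100×0.0175 = 1.75 mA.
V_CE = V_CC − I_C·R_C − I_E·R_E = 11 − 1.75×4.7 − 1.77×0.1 = 2.59 V > V_CE(sat), so the active-region assumption holds.

active; I_C ≈ 1.8 mA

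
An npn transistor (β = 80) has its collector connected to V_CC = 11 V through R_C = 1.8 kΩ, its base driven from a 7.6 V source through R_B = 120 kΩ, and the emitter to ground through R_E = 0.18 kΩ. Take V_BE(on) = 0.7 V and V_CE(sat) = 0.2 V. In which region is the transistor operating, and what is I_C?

Assume active. Base-emitter loop: I_B = (V_BB − V_BE)/(R_B + (β+1)R_E) = (7.6 − 0.7)/(120 + 81×0.18) = 0.0513 mA.
I_C = β·I_B = 80×0.0513 = 4.1 mA.
V_CE = V_CC − I_C·R_C − I_E·R_E = 11 − 4.1×1.8 − 4.15×0.18 = 2.87 V > V_CE(sat), so the active-region assumption holds.

active; I_C ≈ 4.1 mA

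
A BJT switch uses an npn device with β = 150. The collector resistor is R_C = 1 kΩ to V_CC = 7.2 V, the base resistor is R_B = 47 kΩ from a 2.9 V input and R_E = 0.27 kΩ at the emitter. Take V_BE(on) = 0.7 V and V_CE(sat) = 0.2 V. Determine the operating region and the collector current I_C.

Assume active. Base-emitter loop: I_B = (V_BB − V_BE)/(R_B + (β+1)R_E) = (2.9 − 0.7)/(47 + 151×0.27) = 0.0251 mA.
I_C = β·I_B = 150×0.0251 = 3.76 mA.
V_CE = V_CC − I_C·R_C − I_E·R_E = 7.2 − 3.76×1 − 3.78×0.27 = 2.42 V > V_CE(sat), so the active-region assumption holds.

active; I_C ≈ 3.8 mA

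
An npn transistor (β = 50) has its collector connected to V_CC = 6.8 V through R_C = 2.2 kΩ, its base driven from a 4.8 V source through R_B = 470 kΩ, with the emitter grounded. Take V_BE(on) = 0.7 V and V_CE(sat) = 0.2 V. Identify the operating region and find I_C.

active; I_C ≈ 0.44 mA

Assume active. Base-emitter loop: I_B = (V_BB − V_BE)/R_B = (4.8 − 0.7)/470 = 0.00872 mA.
I_C = β·I_B = 50×0.00872 = 0.436 mA.
V_CE = V_CC − I_C·R_C = 6.8 − 0.436×2.2 = 5.84 V > V_CE(sat), so the active-region assumption holds.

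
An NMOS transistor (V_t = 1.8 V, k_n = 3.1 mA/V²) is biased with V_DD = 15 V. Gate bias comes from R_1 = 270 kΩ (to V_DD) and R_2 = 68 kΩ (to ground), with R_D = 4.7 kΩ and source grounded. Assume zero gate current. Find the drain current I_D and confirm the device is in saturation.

I_D ≈ 2.3 mA

V_G = V_DD·R_2/(R_1+R_2) = 15×68/338 = 3.02 V. With the source grounded, V_GS = V_G = 3.02 V.
Assume saturation: I_D = (k_n/2)(V_GS − V_t)² = (3.1/2)×(3.02 − 1.8)² = 1.55×1.22² = 2.3 mA.
V_DS = V_DD − I_D·R_D = 15 − 2.3×4.7 = 4.2 V.
Saturation requires V_DS ≥ V_GS − V_t = 1.22 V; 4.2 ≥ 1.22 ✓.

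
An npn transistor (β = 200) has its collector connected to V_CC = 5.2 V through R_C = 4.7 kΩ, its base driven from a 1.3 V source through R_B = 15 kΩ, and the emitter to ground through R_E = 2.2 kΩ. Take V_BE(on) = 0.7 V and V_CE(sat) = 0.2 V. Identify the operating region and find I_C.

Assume active. Base-emitter loop: I_B = (V_BB − V_BE)/(R_B + (β+1)R_E) = (1.3 − 0.7)/(15 + 201×2.2) = 0.00131 mA.
I_C = β·I_B = 200×0.00131 = 0.262 mA.
V_CE = V_CC − I_C·R_C − I_E·R_E = 5.2 − 0.262×4.7 − 0.264×2.2 = 3.39 V > V_CE(sat), so the active-region assumption holds.

active; I_C ≈ 0.26 mA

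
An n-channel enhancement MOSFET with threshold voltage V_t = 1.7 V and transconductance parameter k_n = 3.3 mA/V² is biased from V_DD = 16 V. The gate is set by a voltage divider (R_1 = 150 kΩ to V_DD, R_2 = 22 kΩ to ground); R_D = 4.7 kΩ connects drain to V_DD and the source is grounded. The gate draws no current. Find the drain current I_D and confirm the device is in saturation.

V_G = V_DD·R_2/(R_1+R_2) = 16×22/172 = 2.05 V. With the source grounded, V_GS = V_G = 2.05 V.
Assume saturation: I_D = (k_n/2)(V_GS − V_t)² = (3.3/2)×(2.05 − 1.7)² = 1.65×0.347² = 0.198 mA.
V_DS = V_DD − I_D·R_D = 16 − 0.198×4.7 = 15.1 V.
Saturation requires V_DS ≥ V_GS − V_t = 0.347 V; 15.1 ≥ 0.347 ✓.

I_D ≈ 0.2 mA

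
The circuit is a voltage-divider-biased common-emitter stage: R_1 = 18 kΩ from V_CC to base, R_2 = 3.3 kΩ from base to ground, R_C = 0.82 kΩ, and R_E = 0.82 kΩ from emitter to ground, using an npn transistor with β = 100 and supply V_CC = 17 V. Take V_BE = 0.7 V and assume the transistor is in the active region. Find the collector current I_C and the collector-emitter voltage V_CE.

I_C ≈ 2.3 mA, V_CE ≈ 13 V

Thevenize the base divider: V_Th = V_CC·R_2/(R_1+R_2) = 17×3.3/21.3 = 2.63 V, R_Th = R_1‖R_2 = 2.79 kΩ.
Base-emitter loop: V_Th = I_B·R_Th + V_BE + (β+1)I_B·R_E, so I_B = (2.63 − 0.7) / (2.79 + 101×0.82) = 0.0226 mA.
I_C = β·I_B = 100×0.0226 = 2.26 mA, and I_E = (β+1)I_B = 2.28 mA.
V_CE = V_CC − I_C·R_C − I_E·R_E = 17 − 2.26×0.82 − 2.28×0.82 = 13.3 V.
V_CE = 13.3 V > 0.2 V confirms active-region operation.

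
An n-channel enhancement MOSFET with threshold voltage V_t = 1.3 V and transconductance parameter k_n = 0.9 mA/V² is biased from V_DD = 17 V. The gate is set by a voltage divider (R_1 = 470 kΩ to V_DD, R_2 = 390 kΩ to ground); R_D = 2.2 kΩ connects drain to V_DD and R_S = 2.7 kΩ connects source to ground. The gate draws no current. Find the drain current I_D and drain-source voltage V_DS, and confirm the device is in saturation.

I_D ≈ 1.7 mA, V_DS ≈ 8.9 V

V_G = V_DD·R_2/(R_1+R_2) = 17×390/860 = 7.71 V.
Assume saturation: I_D = (k_n/2)(V_GS − V_t)² with V_GS = V_G − I_D·R_S = 7.71 − 2.7·I_D.
Substituting gives 3.28·I_D² − 16.6·I_D + 18.5 = 0, with roots I_D = 1.66 or 3.39 mA.
The root I_D = 3.39 mA gives V_GS = -1.44 V ≤ V_t, so take I_D = 1.66 mA.
Then V_GS = 3.22 V and V_DS = V_DD − I_D(R_D+R_S) = 17 − 1.66×4.9 = 8.86 V.
Saturation requires V_DS ≥ V_GS − V_t = 1.92 V; 8.86 ≥ 1.92 ✓.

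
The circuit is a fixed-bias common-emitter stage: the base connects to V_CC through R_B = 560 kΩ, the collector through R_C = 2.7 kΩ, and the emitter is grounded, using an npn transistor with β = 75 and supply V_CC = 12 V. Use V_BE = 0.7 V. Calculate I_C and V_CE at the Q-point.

I_C ≈ 1.5 mA, V_CE ≈ 7.9 V

Base loop: V_CC = I_B·R_B + V_BE, so I_B = (12 − 0.7)/560 kΩ = 0.0202 mA.
In the active region I_C = β·I_B = 75 × 0.0202 = 1.51 mA.
Collector loop: V_CE = V_CC − I_C·R_C = 12 − 1.51×2.7 = 7.91 V.
Since V_CE = 7.91 V > V_CE(sat) ≈ 0.2 V, the transistor is in the active region as assumed.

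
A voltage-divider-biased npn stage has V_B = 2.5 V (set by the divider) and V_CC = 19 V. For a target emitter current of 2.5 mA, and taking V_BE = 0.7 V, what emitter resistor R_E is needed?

V_E = V_B − V_BE = 2.5 − 0.7 = 1.8 V.
R_E = V_E / I_E = 1.8 / 2.5 = 0.72 kΩ.

R_E ≈ 0.72 kΩ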